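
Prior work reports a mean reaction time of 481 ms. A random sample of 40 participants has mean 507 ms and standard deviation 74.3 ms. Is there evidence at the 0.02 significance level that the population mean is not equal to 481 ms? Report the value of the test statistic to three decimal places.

2.213

H0: μ = 481; H1: μ ≠ 481 (one-sample t-test, two-sided).
t = (x̄ − μ₀)/(s/√n) = (507 − 481)/(74.3/√40) = 2.213
df = n − 1 = 39
Two-sided p-value ≈ 0.033
Since p ≈ 0.033 > α = 0.02, fail to reject H0; the evidence is not statistically significant.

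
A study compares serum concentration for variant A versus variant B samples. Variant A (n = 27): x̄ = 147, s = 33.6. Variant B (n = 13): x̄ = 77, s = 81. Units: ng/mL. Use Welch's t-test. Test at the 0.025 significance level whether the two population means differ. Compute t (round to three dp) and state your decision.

Let group 1 = variant A, group 2 = variant B. H0: μ_1 = μ_2; H1: μ_1 ≠ μ_2 (Welch's two-sample t-test, two-sided).
t = (x̄_1 − x̄_2)/√(s_1²/n_1 + s_2²/n_2) = (147 − 77)/√(33.6²/27 + 81²/13) = 2.994
Welch–Satterthwaite df ≈ 14.03
Two-sided p-value ≈ 0.0096
Since p ≈ 0.0096 < α = 0.025, reject H0; the data support H1.

t = 2.994; reject H0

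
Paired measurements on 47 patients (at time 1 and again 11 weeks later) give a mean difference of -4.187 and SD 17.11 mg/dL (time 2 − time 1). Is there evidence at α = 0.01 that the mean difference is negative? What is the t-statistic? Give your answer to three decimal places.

H0: μ_d = 0; H1: μ_d < 0 (paired t-test on the differences, left-tailed).
t = d̄/(s_d/√n) = -4.187/(17.11/√47) = -1.678
df = n − 1 = 46
p-value = P(T ≤ -1.678) ≈ 0.0501
Since p ≈ 0.0501 > α = 0.01, fail to reject H0; the evidence is not statistically significant.

-1.678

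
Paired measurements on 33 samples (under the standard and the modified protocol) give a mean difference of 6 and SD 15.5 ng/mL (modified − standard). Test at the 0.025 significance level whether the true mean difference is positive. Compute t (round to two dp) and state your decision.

t = 2.22; reject H0

H0: μ_d = 0; H1: μ_d > 0 (paired t-test on the differences, right-tailed).
t = d̄/(s_d/√n) = 6/(15.5/√33) = 2.22
df = n − 1 = 32
p-value = P(T ≥ 2.22) ≈ 0.017
Since p ≈ 0.017 < α = 0.025, reject H0; the data support H1.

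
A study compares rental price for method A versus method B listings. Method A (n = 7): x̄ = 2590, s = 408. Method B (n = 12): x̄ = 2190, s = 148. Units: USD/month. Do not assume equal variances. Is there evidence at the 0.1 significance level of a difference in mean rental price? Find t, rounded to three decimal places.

2.500

Let group 1 = method A, group 2 = method B. H0: μ_1 = μ_2; H1: μ_1 ≠ μ_2 (Welch's two-sample t-test, two-sided).
t = (x̄_1 − x̄_2)/√(s_1²/n_1 + s_2²/n_2) = (2590 − 2190)/√(408²/7 + 148²/12) = 2.500
Welch–Satterthwaite df ≈ 6.93
Two-sided p-value ≈ 0.0413
Since p ≈ 0.0413 < α = 0.1, reject H0; the evidence is statistically significant.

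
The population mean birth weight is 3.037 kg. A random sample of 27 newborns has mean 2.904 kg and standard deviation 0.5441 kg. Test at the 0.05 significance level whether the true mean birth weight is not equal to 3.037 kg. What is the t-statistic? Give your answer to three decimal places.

H0: μ = 3.037; H1: μ ≠ 3.037 (one-sample t-test, two-sided).
t = (x̄ − μ₀)/(s/√n) = (2.904 − 3.037)/(0.5441/√27) = -1.270
df = n − 1 = 26
Two-sided p-value ≈ 0.215
Since p ≈ 0.215 > α = 0.05, fail to reject H0; the data do not provide sufficient evidence against H0.

-1.270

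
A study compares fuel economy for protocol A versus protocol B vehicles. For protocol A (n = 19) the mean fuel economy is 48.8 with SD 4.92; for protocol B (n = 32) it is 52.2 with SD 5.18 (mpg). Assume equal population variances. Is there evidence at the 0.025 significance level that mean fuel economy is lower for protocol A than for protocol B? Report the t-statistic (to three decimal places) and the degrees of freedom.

t = -2.308, df = 49

Let group 1 = protocol A, group 2 = protocol B. H0: μ_1 = μ_2; H1: μ_1 < μ_2 (two-sample pooled-variance t-test, left-tailed).
s_p² = [(19−1)·4.92² + (32−1)·5.18²]/(19+32−2) = 25.8677
t = (48.8 − 52.2)/√[25.8677·(1/19 + 1/32)] = -2.308
df = n₁ + n₂ − 2 = 49
p-value = P(T ≤ -2.308) ≈ 0.013
Since p ≈ 0.013 < α = 0.025, reject H0; the evidence is statistically significant.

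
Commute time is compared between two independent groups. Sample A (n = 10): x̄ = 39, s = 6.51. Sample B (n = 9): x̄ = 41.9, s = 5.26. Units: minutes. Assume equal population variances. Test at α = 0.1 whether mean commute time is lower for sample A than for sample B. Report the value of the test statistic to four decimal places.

-1.0600

Let group 1 = sample A, group 2 = sample B. H0: μ_1 = μ_2; H1: μ_1 < μ_2 (two-sample pooled-variance t-test, left-tailed).
s_p² = [(10−1)·6.51² + (9−1)·5.26²]/(10+9−2) = 35.4566
t = (39 − 41.9)/√[35.4566·(1/10 + 1/9)] = -1.0600
df = n₁ + n₂ − 2 = 17
p-value = P(T ≤ -1.0600) ≈ 0.152
Since p ≈ 0.152 > α = 0.1, fail to reject H0; the data do not provide sufficient evidence against H0.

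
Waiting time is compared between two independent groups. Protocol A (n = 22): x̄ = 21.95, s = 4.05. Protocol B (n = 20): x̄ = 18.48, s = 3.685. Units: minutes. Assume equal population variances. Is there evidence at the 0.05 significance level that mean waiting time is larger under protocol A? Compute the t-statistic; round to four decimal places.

Let group 1 = protocol A, group 2 = protocol B. H0: μ_1 = μ_2; H1: μ_1 > μ_2 (two-sample pooled-variance t-test, right-tailed).
s_p² = [(22−1)·4.05² + (20−1)·3.685²]/(22+20−2) = 15.0614
t = (21.95 − 18.48)/√[15.0614·(1/22 + 1/20)] = 2.8940
df = n₁ + n₂ − 2 = 40
p-value = P(T ≥ 2.8940) ≈ 0.003
Since p ≈ 0.003 < α = 0.05, reject H0; the data support H1.

2.8940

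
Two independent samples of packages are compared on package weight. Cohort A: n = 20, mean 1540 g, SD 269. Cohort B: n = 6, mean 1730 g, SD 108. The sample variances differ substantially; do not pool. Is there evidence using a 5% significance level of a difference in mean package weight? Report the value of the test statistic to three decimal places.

-2.548

Let group 1 = cohort A, group 2 = cohort B. H0: μ_1 = μ_2; H1: μ_1 ≠ μ_2 (Welch's two-sample t-test, two-sided).
t = (x̄_1 − x̄_2)/√(s_1²/n_1 + s_2²/n_2) = (1540 − 1730)/√(269²/20 + 108²/6) = -2.548
Welch–Satterthwaite df ≈ 21.41
Two-sided p-value ≈ 0.019
Since p ≈ 0.019 < α = 0.05, reject H0; the evidence is statistically significant.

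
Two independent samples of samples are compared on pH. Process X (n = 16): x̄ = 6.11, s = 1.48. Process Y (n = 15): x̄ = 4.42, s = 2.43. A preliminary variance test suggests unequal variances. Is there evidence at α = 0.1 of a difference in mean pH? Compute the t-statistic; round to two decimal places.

2.32

Let group 1 = process X, group 2 = process Y. H0: μ_1 = μ_2; H1: μ_1 ≠ μ_2 (Welch's two-sample t-test, two-sided).
t = (x̄_1 − x̄_2)/√(s_1²/n_1 + s_2²/n_2) = (6.11 − 4.42)/√(1.48²/16 + 2.43²/15) = 2.32
Welch–Satterthwaite df ≈ 22.85
Two-sided p-value ≈ 0.030
Since p ≈ 0.030 < α = 0.1, reject H0; the data support H1.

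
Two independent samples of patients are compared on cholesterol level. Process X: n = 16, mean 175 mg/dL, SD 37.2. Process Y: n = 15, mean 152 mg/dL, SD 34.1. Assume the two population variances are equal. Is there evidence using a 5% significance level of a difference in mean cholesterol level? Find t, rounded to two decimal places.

1.79

Let group 1 = process X, group 2 = process Y. H0: μ_1 = μ_2; H1: μ_1 ≠ μ_2 (two-sample pooled-variance t-test, two-sided).
s_p² = [(16−1)·37.2² + (15−1)·34.1²]/(16+15−2) = 1277.14
t = (175 − 152)/√[1277.14·(1/16 + 1/15)] = 1.79
df = n₁ + n₂ − 2 = 29
Two-sided p-value ≈ 0.084
Since p ≈ 0.084 > α = 0.05, fail to reject H0; the evidence is not statistically significant.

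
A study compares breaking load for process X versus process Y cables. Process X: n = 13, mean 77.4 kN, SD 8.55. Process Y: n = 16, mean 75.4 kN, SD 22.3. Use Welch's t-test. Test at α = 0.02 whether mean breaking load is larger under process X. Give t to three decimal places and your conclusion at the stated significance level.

t = 0.330; fail to reject H0

Let group 1 = process X, group 2 = process Y. H0: μ_1 = μ_2; H1: μ_1 > μ_2 (Welch's two-sample t-test, right-tailed).
t = (x̄_1 − x̄_2)/√(s_1²/n_1 + s_2²/n_2) = (77.4 − 75.4)/√(8.55²/13 + 22.3²/16) = 0.330
Welch–Satterthwaite df ≈ 20.10
p-value = P(T ≥ 0.330) ≈ 0.372
Since p ≈ 0.372 > α = 0.02, fail to reject H0; the evidence is not statistically significant.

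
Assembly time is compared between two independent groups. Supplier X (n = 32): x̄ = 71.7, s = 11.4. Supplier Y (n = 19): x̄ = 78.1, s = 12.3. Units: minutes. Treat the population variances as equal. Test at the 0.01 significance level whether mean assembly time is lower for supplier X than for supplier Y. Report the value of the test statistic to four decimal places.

Let group 1 = supplier X, group 2 = supplier Y. H0: μ_1 = μ_2; H1: μ_1 < μ_2 (two-sample pooled-variance t-test, left-tailed).
s_p² = [(32−1)·11.4² + (19−1)·12.3²]/(32+19−2) = 137.796
t = (71.7 − 78.1)/√[137.796·(1/32 + 1/19)] = -1.8825
df = n₁ + n₂ − 2 = 49
p-value = P(T ≤ -1.8825) ≈ 0.033
Since p ≈ 0.033 > α = 0.01, fail to reject H0; the evidence is not statistically significant.

-1.8825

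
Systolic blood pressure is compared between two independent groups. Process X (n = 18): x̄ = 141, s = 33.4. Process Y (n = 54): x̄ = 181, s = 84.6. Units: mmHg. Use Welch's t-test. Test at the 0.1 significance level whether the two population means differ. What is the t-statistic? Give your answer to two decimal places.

-2.87

Let group 1 = process X, group 2 = process Y. H0: μ_1 = μ_2; H1: μ_1 ≠ μ_2 (Welch's two-sample t-test, two-sided).
t = (x̄_1 − x̄_2)/√(s_1²/n_1 + s_2²/n_2) = (141 − 181)/√(33.4²/18 + 84.6²/54) = -2.87
Welch–Satterthwaite df ≈ 67.88
Two-sided p-value ≈ 0.0055
Since p ≈ 0.0055 < α = 0.1, reject H0; the data support H1.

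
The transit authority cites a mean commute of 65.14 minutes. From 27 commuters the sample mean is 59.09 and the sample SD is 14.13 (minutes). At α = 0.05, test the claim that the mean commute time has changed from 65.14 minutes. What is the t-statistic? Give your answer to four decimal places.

-2.2248

H0: μ = 65.14; H1: μ ≠ 65.14 (one-sample t-test, two-sided).
t = (x̄ − μ₀)/(s/√n) = (59.09 − 65.14)/(14.13/√27) = -2.2248
df = n − 1 = 26
Two-sided p-value ≈ 0.0350
Since p ≈ 0.0350 < α = 0.05, reject H0; the evidence is statistically significant.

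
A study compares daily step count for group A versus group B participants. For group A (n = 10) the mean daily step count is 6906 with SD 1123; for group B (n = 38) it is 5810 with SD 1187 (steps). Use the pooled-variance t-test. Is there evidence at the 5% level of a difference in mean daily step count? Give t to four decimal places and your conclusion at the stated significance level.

Let group 1 = group A, group 2 = group B. H0: μ_1 = μ_2; H1: μ_1 ≠ μ_2 (two-sample pooled-variance t-test, two-sided).
s_p² = [(10−1)·1123² + (38−1)·1187²]/(10+38−2) = 1380040
t = (6906 − 5810)/√[1380040·(1/10 + 1/38)] = 2.6250
df = n₁ + n₂ − 2 = 46
Two-sided p-value ≈ 0.0117
Since p ≈ 0.0117 < α = 0.05, reject H0; the data support H1.

t = 2.6250; reject H0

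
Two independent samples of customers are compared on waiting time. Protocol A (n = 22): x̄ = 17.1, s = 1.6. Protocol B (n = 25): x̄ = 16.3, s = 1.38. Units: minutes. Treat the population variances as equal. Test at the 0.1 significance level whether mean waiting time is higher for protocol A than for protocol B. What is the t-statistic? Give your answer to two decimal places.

1.84

Let group 1 = protocol A, group 2 = protocol B. H0: μ_1 = μ_2; H1: μ_1 > μ_2 (two-sample pooled-variance t-test, right-tailed).
s_p² = [(22−1)·1.6² + (25−1)·1.38²]/(22+25−2) = 2.21035
t = (17.1 − 16.3)/√[2.21035·(1/22 + 1/25)] = 1.84
df = n₁ + n₂ − 2 = 45
p-value = P(T ≥ 1.84) ≈ 0.036
Since p ≈ 0.036 < α = 0.1, reject H0; the evidence is statistically significant.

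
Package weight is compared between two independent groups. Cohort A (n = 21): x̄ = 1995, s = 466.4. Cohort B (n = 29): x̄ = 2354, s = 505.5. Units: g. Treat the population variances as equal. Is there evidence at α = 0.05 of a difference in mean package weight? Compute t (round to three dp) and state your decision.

Let group 1 = cohort A, group 2 = cohort B. H0: μ_1 = μ_2; H1: μ_1 ≠ μ_2 (two-sample pooled-variance t-test, two-sided).
s_p² = [(21−1)·466.4² + (29−1)·505.5²]/(21+29−2) = 239696
t = (1995 − 2354)/√[239696·(1/21 + 1/29)] = -2.559
df = n₁ + n₂ − 2 = 48
Two-sided p-value ≈ 0.014
Since p ≈ 0.014 < α = 0.05, reject H0; the data support H1.

t = -2.559; reject H0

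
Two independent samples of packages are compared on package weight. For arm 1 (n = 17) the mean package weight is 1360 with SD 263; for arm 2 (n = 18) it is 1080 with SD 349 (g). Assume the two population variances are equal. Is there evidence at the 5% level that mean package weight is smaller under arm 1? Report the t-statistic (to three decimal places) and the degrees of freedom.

t = 2.668, df = 33

Let group 1 = arm 1, group 2 = arm 2. H0: μ_1 = μ_2; H1: μ_1 < μ_2 (two-sample pooled-variance t-test, left-tailed).
s_p² = [(17−1)·263² + (18−1)·349²]/(17+18−2) = 96282.5
t = (1360 − 1080)/√[96282.5·(1/17 + 1/18)] = 2.668
df = n₁ + n₂ − 2 = 33
p-value = P(T ≤ 2.668) ≈ 0.994
Since p ≈ 0.994 > α = 0.05, fail to reject H0; the evidence is not statistically significant.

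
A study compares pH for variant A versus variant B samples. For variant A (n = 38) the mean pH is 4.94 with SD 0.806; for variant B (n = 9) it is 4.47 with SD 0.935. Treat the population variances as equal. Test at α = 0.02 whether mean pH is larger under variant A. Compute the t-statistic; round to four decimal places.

Let group 1 = variant A, group 2 = variant B. H0: μ_1 = μ_2; H1: μ_1 > μ_2 (two-sample pooled-variance t-test, right-tailed).
s_p² = [(38−1)·0.806² + (9−1)·0.935²]/(38+9−2) = 0.689563
t = (4.94 − 4.47)/√[0.689563·(1/38 + 1/9)] = 1.5268
df = n₁ + n₂ − 2 = 45
p-value = P(T ≥ 1.5268) ≈ 0.067
Since p ≈ 0.067 > α = 0.02, fail to reject H0; the data do not provide sufficient evidence against H0.

1.5268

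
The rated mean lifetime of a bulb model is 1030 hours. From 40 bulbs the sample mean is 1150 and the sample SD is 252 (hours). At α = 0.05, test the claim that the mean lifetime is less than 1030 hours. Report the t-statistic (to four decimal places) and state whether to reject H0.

t = 3.0117; fail to reject H0

H0: μ = 1030; H1: μ < 1030 (one-sample t-test, left-tailed).
t = (x̄ − μ₀)/(s/√n) = (1150 − 1030)/(252/√40) = 3.0117
df = n − 1 = 39
p-value = P(T ≤ 3.0117) ≈ 0.998
Since p ≈ 0.998 > α = 0.05, fail to reject H0; the evidence is not statistically significant.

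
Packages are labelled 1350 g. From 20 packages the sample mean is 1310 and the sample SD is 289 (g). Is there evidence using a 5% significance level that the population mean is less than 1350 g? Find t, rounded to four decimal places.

-0.6190

H0: μ = 1350; H1: μ < 1350 (one-sample t-test, left-tailed).
t = (x̄ − μ₀)/(s/√n) = (1310 − 1350)/(289/√20) = -0.6190
df = n − 1 = 19
p-value = P(T ≤ -0.6190) ≈ 0.272
Since p ≈ 0.272 > α = 0.05, fail to reject H0; the data do not provide sufficient evidence against H0.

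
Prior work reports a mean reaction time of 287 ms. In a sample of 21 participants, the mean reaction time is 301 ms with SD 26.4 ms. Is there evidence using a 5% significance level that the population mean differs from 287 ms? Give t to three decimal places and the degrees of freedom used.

t = 2.430, df = 20

H0: μ = 287; H1: μ ≠ 287 (one-sample t-test, two-sided).
t = (x̄ − μ₀)/(s/√n) = (301 − 287)/(26.4/√21) = 2.430
df = n − 1 = 20
Two-sided p-value ≈ 0.0246
Since p ≈ 0.0246 < α = 0.05, reject H0; the data support H1.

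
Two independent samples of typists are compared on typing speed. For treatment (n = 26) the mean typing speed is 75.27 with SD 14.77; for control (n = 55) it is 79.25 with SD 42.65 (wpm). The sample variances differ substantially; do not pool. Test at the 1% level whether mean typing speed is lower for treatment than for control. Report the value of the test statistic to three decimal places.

-0.618

Let group 1 = treatment, group 2 = control. H0: μ_1 = μ_2; H1: μ_1 < μ_2 (Welch's two-sample t-test, left-tailed).
t = (x̄_1 − x̄_2)/√(s_1²/n_1 + s_2²/n_2) = (75.27 − 79.25)/√(14.77²/26 + 42.65²/55) = -0.618
Welch–Satterthwaite df ≈ 74.52
p-value = P(T ≤ -0.618) ≈ 0.2692
Since p ≈ 0.2692 > α = 0.01, fail to reject H0; the data do not provide sufficient evidence against H0.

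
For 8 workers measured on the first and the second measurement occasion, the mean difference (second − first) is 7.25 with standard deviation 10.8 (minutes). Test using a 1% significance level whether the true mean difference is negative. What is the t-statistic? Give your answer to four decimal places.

1.8987

H0: μ_d = 0; H1: μ_d < 0 (paired t-test on the differences, left-tailed).
t = d̄/(s_d/√n) = 7.25/(10.8/√8) = 1.8987
df = n − 1 = 7
p-value = P(T ≤ 1.8987) ≈ 0.950
Since p ≈ 0.950 > α = 0.01, fail to reject H0; the data do not provide sufficient evidence against H0.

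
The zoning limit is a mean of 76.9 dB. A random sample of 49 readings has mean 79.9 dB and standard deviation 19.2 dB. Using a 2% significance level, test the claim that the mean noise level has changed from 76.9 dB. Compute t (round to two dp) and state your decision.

H0: μ = 76.9; H1: μ ≠ 76.9 (one-sample t-test, two-sided).
t = (x̄ − μ₀)/(s/√n) = (79.9 − 76.9)/(19.2/√49) = 1.09
df = n − 1 = 48
Two-sided p-value ≈ 0.280
Since p ≈ 0.280 > α = 0.02, fail to reject H0; the evidence is not statistically significant.

t = 1.09; fail to reject H0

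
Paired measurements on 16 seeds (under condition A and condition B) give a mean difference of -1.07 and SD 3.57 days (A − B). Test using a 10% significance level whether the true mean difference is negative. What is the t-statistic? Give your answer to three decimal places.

H0: μ_d = 0; H1: μ_d < 0 (paired t-test on the differences, left-tailed).
t = d̄/(s_d/√n) = -1.07/(3.57/√16) = -1.199
df = n − 1 = 15
p-value = P(T ≤ -1.199) ≈ 0.125
Since p ≈ 0.125 > α = 0.1, fail to reject H0; the evidence is not statistically significant.

-1.199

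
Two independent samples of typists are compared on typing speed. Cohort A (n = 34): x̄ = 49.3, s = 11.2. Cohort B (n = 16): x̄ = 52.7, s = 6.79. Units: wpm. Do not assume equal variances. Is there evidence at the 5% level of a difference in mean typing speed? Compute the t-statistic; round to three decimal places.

-1.326

Let group 1 = cohort A, group 2 = cohort B. H0: μ_1 = μ_2; H1: μ_1 ≠ μ_2 (Welch's two-sample t-test, two-sided).
t = (x̄_1 − x̄_2)/√(s_1²/n_1 + s_2²/n_2) = (49.3 − 52.7)/√(11.2²/34 + 6.79²/16) = -1.326
Welch–Satterthwaite df ≈ 44.70
Two-sided p-value ≈ 0.1915
Since p ≈ 0.1915 > α = 0.05, fail to reject H0; the evidence is not statistically significant.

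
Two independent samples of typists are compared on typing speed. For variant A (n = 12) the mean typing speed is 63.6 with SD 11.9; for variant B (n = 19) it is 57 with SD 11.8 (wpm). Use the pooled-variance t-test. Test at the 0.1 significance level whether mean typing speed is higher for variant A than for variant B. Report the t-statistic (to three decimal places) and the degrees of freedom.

t = 1.512, df = 29

Let group 1 = variant A, group 2 = variant B. H0: μ_1 = μ_2; H1: μ_1 > μ_2 (two-sample pooled-variance t-test, right-tailed).
s_p² = [(12−1)·11.9² + (19−1)·11.8²]/(12+19−2) = 140.139
t = (63.6 − 57)/√[140.139·(1/12 + 1/19)] = 1.512
df = n₁ + n₂ − 2 = 29
p-value = P(T ≥ 1.512) ≈ 0.071
Since p ≈ 0.071 < α = 0.1, reject H0; the data support H1.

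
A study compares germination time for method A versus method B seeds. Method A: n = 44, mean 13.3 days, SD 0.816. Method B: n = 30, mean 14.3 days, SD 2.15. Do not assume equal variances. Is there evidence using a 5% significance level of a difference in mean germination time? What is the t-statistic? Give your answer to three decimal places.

Let group 1 = method A, group 2 = method B. H0: μ_1 = μ_2; H1: μ_1 ≠ μ_2 (Welch's two-sample t-test, two-sided).
t = (x̄_1 − x̄_2)/√(s_1²/n_1 + s_2²/n_2) = (13.3 − 14.3)/√(0.816²/44 + 2.15²/30) = -2.431
Welch–Satterthwaite df ≈ 34.75
Two-sided p-value ≈ 0.020
Since p ≈ 0.020 < α = 0.05, reject H0; the data support H1.

-2.431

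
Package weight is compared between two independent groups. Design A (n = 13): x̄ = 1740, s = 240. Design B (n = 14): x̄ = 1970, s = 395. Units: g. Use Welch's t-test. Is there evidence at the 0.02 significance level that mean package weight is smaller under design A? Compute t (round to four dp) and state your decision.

Let group 1 = design A, group 2 = design B. H0: μ_1 = μ_2; H1: μ_1 < μ_2 (Welch's two-sample t-test, left-tailed).
t = (x̄_1 − x̄_2)/√(s_1²/n_1 + s_2²/n_2) = (1740 − 1970)/√(240²/13 + 395²/14) = -1.8429
Welch–Satterthwaite df ≈ 21.68
p-value = P(T ≤ -1.8429) ≈ 0.0395
Since p ≈ 0.0395 > α = 0.02, fail to reject H0; the evidence is not statistically significant.

t = -1.8429; fail to reject H0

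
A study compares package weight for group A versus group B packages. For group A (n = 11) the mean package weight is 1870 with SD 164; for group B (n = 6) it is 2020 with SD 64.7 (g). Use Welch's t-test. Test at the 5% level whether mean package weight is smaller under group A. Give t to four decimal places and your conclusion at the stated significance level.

t = -2.6757; reject H0

Let group 1 = group A, group 2 = group B. H0: μ_1 = μ_2; H1: μ_1 < μ_2 (Welch's two-sample t-test, left-tailed).
t = (x̄_1 − x̄_2)/√(s_1²/n_1 + s_2²/n_2) = (1870 − 2020)/√(164²/11 + 64.7²/6) = -2.6757
Welch–Satterthwaite df ≈ 14.21
p-value = P(T ≤ -2.6757) ≈ 0.009
Since p ≈ 0.009 < α = 0.05, reject H0; the evidence is statistically significant.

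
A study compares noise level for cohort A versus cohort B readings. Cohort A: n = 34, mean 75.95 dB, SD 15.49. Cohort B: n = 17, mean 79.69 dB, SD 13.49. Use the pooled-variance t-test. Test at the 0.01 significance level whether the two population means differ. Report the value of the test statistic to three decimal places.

-0.847

Let group 1 = cohort A, group 2 = cohort B. H0: μ_1 = μ_2; H1: μ_1 ≠ μ_2 (two-sample pooled-variance t-test, two-sided).
s_p² = [(34−1)·15.49² + (17−1)·13.49²]/(34+17−2) = 221.014
t = (75.95 − 79.69)/√[221.014·(1/34 + 1/17)] = -0.847
df = n₁ + n₂ − 2 = 49
Two-sided p-value ≈ 0.401
Since p ≈ 0.401 > α = 0.01, fail to reject H0; the data do not provide sufficient evidence against H0.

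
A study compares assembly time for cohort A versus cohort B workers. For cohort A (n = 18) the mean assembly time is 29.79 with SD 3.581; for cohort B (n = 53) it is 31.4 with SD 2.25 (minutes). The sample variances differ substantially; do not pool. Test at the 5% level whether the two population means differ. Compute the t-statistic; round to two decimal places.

Let group 1 = cohort A, group 2 = cohort B. H0: μ_1 = μ_2; H1: μ_1 ≠ μ_2 (Welch's two-sample t-test, two-sided).
t = (x̄_1 − x̄_2)/√(s_1²/n_1 + s_2²/n_2) = (29.79 − 31.4)/√(3.581²/18 + 2.25²/53) = -1.79
Welch–Satterthwaite df ≈ 21.74
Two-sided p-value ≈ 0.0872
Since p ≈ 0.0872 > α = 0.05, fail to reject H0; the data do not provide sufficient evidence against H0.

-1.79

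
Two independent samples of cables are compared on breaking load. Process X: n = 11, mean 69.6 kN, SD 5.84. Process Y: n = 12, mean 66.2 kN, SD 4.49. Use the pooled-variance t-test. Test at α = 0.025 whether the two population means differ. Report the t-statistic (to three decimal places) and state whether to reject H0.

t = 1.573; fail to reject H0

Let group 1 = process X, group 2 = process Y. H0: μ_1 = μ_2; H1: μ_1 ≠ μ_2 (two-sample pooled-variance t-test, two-sided).
s_p² = [(11−1)·5.84² + (12−1)·4.49²]/(11+12−2) = 26.8008
t = (69.6 − 66.2)/√[26.8008·(1/11 + 1/12)] = 1.573
df = n₁ + n₂ − 2 = 21
Two-sided p-value ≈ 0.1306
Since p ≈ 0.1306 > α = 0.025, fail to reject H0; the data do not provide sufficient evidence against H0.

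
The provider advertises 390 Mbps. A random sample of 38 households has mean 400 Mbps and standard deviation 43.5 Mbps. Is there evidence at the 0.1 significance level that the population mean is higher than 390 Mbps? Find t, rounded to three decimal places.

1.417

H0: μ = 390; H1: μ > 390 (one-sample t-test, right-tailed).
t = (x̄ − μ₀)/(s/√n) = (400 − 390)/(43.5/√38) = 1.417
df = n − 1 = 37
p-value = P(T ≥ 1.417) ≈ 0.082
Since p ≈ 0.082 < α = 0.1, reject H0; the data support H1.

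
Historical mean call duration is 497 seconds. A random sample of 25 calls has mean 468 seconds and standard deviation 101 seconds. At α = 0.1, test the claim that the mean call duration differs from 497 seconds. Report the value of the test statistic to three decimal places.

H0: μ = 497; H1: μ ≠ 497 (one-sample t-test, two-sided).
t = (x̄ − μ₀)/(s/√n) = (468 − 497)/(101/√25) = -1.436
df = n − 1 = 24
Two-sided p-value ≈ 0.1640
Since p ≈ 0.1640 > α = 0.1, fail to reject H0; the data do not provide sufficient evidence against H0.

-1.436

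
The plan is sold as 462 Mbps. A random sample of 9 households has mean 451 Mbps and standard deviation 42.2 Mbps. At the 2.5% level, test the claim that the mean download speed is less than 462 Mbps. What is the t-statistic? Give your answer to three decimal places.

H0: μ = 462; H1: μ < 462 (one-sample t-test, left-tailed).
t = (x̄ − μ₀)/(s/√n) = (451 − 462)/(42.2/√9) = -0.782
df = n − 1 = 8
p-value = P(T ≤ -0.782) ≈ 0.228
Since p ≈ 0.228 > α = 0.025, fail to reject H0; the data do not provide sufficient evidence against H0.

-0.782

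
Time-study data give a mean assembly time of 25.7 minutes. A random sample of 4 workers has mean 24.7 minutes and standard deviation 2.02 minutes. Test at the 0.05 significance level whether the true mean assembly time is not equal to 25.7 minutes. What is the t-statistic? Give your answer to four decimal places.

-0.9901

H0: μ = 25.7; H1: μ ≠ 25.7 (one-sample t-test, two-sided).
t = (x̄ − μ₀)/(s/√n) = (24.7 − 25.7)/(2.02/√4) = -0.9901
df = n − 1 = 3
Two-sided p-value ≈ 0.395
Since p ≈ 0.395 > α = 0.05, fail to reject H0; the data do not provide sufficient evidence against H0.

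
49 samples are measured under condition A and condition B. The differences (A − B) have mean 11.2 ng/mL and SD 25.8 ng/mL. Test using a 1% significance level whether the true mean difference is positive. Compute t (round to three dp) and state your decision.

H0: μ_d = 0; H1: μ_d > 0 (paired t-test on the differences, right-tailed).
t = d̄/(s_d/√n) = 11.2/(25.8/√49) = 3.039
df = n − 1 = 48
p-value = P(T ≥ 3.039) ≈ 0.002
Since p ≈ 0.002 < α = 0.01, reject H0; the data support H1.

t = 3.039; reject H0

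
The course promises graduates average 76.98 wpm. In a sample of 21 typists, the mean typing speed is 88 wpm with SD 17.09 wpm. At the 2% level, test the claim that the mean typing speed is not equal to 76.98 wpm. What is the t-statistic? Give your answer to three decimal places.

2.955

H0: μ = 76.98; H1: μ ≠ 76.98 (one-sample t-test, two-sided).
t = (x̄ − μ₀)/(s/√n) = (88 − 76.98)/(17.09/√21) = 2.955
df = n − 1 = 20
Two-sided p-value ≈ 0.0078
Since p ≈ 0.0078 < α = 0.02, reject H0; the evidence is statistically significant.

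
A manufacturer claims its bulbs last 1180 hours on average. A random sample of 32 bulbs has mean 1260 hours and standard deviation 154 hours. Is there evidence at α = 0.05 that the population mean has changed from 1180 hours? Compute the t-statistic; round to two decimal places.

H0: μ = 1180; H1: μ ≠ 1180 (one-sample t-test, two-sided).
t = (x̄ − μ₀)/(s/√n) = (1260 − 1180)/(154/√32) = 2.94
df = n − 1 = 31
Two-sided p-value ≈ 0.006
Since p ≈ 0.006 < α = 0.05, reject H0; the data support H1.

2.94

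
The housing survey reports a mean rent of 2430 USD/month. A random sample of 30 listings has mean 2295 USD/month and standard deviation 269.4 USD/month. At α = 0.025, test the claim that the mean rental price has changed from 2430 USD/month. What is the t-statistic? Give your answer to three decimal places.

H0: μ = 2430; H1: μ ≠ 2430 (one-sample t-test, two-sided).
t = (x̄ − μ₀)/(s/√n) = (2295 − 2430)/(269.4/√30) = -2.745
df = n − 1 = 29
Two-sided p-value ≈ 0.010
Since p ≈ 0.010 < α = 0.025, reject H0; the evidence is statistically significant.

-2.745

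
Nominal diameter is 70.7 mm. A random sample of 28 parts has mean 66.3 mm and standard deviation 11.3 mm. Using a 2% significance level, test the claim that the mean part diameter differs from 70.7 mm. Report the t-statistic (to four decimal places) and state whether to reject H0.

H0: μ = 70.7; H1: μ ≠ 70.7 (one-sample t-test, two-sided).
t = (x̄ − μ₀)/(s/√n) = (66.3 − 70.7)/(11.3/√28) = -2.0604
df = n − 1 = 27
Two-sided p-value ≈ 0.0491
Since p ≈ 0.0491 > α = 0.02, fail to reject H0; the evidence is not statistically significant.

t = -2.0604; fail to reject H0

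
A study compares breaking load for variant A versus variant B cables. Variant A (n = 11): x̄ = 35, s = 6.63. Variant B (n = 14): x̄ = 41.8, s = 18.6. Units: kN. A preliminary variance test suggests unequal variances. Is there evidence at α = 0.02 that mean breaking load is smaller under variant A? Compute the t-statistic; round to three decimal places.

Let group 1 = variant A, group 2 = variant B. H0: μ_1 = μ_2; H1: μ_1 < μ_2 (Welch's two-sample t-test, left-tailed).
t = (x̄_1 − x̄_2)/√(s_1²/n_1 + s_2²/n_2) = (35 − 41.8)/√(6.63²/11 + 18.6²/14) = -1.269
Welch–Satterthwaite df ≈ 16.97
p-value = P(T ≤ -1.269) ≈ 0.1108
Since p ≈ 0.1108 > α = 0.02, fail to reject H0; the data do not provide sufficient evidence against H0.

-1.269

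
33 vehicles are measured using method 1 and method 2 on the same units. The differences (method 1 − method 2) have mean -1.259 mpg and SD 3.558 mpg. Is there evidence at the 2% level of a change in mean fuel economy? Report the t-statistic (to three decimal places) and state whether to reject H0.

t = -2.033; fail to reject H0

H0: μ_d = 0; H1: μ_d ≠ 0 (paired t-test on the differences, two-sided).
t = d̄/(s_d/√n) = -1.259/(3.558/√33) = -2.033
df = n − 1 = 32
Two-sided p-value ≈ 0.050
Since p ≈ 0.050 > α = 0.02, fail to reject H0; the data do not provide sufficient evidence against H0.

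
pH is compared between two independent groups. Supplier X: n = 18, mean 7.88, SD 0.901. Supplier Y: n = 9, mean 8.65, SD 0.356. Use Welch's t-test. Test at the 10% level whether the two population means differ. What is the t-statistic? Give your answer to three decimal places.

Let group 1 = supplier X, group 2 = supplier Y. H0: μ_1 = μ_2; H1: μ_1 ≠ μ_2 (Welch's two-sample t-test, two-sided).
t = (x̄_1 − x̄_2)/√(s_1²/n_1 + s_2²/n_2) = (7.88 − 8.65)/√(0.901²/18 + 0.356²/9) = -3.165
Welch–Satterthwaite df ≈ 24.25
Two-sided p-value ≈ 0.004
Since p ≈ 0.004 < α = 0.1, reject H0; the data support H1.

-3.165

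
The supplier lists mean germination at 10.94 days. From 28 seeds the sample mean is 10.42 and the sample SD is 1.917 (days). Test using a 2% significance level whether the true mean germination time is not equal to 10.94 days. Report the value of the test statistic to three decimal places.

-1.435

H0: μ = 10.94; H1: μ ≠ 10.94 (one-sample t-test, two-sided).
t = (x̄ − μ₀)/(s/√n) = (10.42 − 10.94)/(1.917/√28) = -1.435
df = n − 1 = 27
Two-sided p-value ≈ 0.1627
Since p ≈ 0.1627 > α = 0.02, fail to reject H0; the data do not provide sufficient evidence against H0.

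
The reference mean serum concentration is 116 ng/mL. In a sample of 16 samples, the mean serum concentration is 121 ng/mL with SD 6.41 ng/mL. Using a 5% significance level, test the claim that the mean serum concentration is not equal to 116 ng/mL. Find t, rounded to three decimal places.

3.120

H0: μ = 116; H1: μ ≠ 116 (one-sample t-test, two-sided).
t = (x̄ − μ₀)/(s/√n) = (121 − 116)/(6.41/√16) = 3.120
df = n − 1 = 15
Two-sided p-value ≈ 0.0070
Since p ≈ 0.0070 < α = 0.05, reject H0; the evidence is statistically significant.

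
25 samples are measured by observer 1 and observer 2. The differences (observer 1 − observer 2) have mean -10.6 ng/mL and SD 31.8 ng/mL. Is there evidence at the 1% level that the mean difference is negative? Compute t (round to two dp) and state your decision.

H0: μ_d = 0; H1: μ_d < 0 (paired t-test on the differences, left-tailed).
t = d̄/(s_d/√n) = -10.6/(31.8/√25) = -1.67
df = n − 1 = 24
p-value = P(T ≤ -1.67) ≈ 0.0543
Since p ≈ 0.0543 > α = 0.01, fail to reject H0; the data do not provide sufficient evidence against H0.

t = -1.67; fail to reject H0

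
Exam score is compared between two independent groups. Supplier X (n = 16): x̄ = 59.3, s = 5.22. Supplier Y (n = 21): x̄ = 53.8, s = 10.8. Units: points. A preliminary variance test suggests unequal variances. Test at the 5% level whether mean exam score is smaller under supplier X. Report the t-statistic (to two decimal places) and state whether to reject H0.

t = 2.04; fail to reject H0

Let group 1 = supplier X, group 2 = supplier Y. H0: μ_1 = μ_2; H1: μ_1 < μ_2 (Welch's two-sample t-test, left-tailed).
t = (x̄_1 − x̄_2)/√(s_1²/n_1 + s_2²/n_2) = (59.3 − 53.8)/√(5.22²/16 + 10.8²/21) = 2.04
Welch–Satterthwaite df ≈ 30.34
p-value = P(T ≤ 2.04) ≈ 0.9750
Since p ≈ 0.9750 > α = 0.05, fail to reject H0; the data do not provide sufficient evidence against H0.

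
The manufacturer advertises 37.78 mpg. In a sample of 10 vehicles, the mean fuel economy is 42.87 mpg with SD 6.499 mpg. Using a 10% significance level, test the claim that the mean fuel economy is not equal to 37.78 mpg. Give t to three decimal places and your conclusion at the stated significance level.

H0: μ = 37.78; H1: μ ≠ 37.78 (one-sample t-test, two-sided).
t = (x̄ − μ₀)/(s/√n) = (42.87 − 37.78)/(6.499/√10) = 2.477
df = n − 1 = 9
Two-sided p-value ≈ 0.035
Since p ≈ 0.035 < α = 0.1, reject H0; the data support H1.

t = 2.477; reject H0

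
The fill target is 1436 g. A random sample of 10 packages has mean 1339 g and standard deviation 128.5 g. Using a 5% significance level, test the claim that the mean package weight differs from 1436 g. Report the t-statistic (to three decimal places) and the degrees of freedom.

t = -2.387, df = 9

H0: μ = 1436; H1: μ ≠ 1436 (one-sample t-test, two-sided).
t = (x̄ − μ₀)/(s/√n) = (1339 − 1436)/(128.5/√10) = -2.387
df = n − 1 = 9
Two-sided p-value ≈ 0.041
Since p ≈ 0.041 < α = 0.05, reject H0; the evidence is statistically significant.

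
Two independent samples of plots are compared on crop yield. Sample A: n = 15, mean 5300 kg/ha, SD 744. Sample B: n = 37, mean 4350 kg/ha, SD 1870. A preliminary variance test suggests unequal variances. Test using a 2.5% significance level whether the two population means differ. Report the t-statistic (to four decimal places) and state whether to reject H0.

Let group 1 = sample A, group 2 = sample B. H0: μ_1 = μ_2; H1: μ_1 ≠ μ_2 (Welch's two-sample t-test, two-sided).
t = (x̄_1 − x̄_2)/√(s_1²/n_1 + s_2²/n_2) = (5300 − 4350)/√(744²/15 + 1870²/37) = 2.6206
Welch–Satterthwaite df ≈ 50.00
Two-sided p-value ≈ 0.012
Since p ≈ 0.012 < α = 0.025, reject H0; the evidence is statistically significant.

t = 2.6206; reject H0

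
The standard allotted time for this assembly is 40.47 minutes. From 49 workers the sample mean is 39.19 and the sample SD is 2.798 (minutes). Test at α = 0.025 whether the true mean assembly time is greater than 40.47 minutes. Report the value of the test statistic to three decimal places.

H0: μ = 40.47; H1: μ > 40.47 (one-sample t-test, right-tailed).
t = (x̄ − μ₀)/(s/√n) = (39.19 − 40.47)/(2.798/√49) = -3.202
df = n − 1 = 48
p-value = P(T ≥ -3.202) ≈ 0.9988
Since p ≈ 0.9988 > α = 0.025, fail to reject H0; the evidence is not statistically significant.

-3.202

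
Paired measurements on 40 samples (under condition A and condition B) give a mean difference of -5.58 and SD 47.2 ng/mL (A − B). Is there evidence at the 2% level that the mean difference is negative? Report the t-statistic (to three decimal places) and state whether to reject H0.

H0: μ_d = 0; H1: μ_d < 0 (paired t-test on the differences, left-tailed).
t = d̄/(s_d/√n) = -5.58/(47.2/√40) = -0.748
df = n − 1 = 39
p-value = P(T ≤ -0.748) ≈ 0.2296
Since p ≈ 0.2296 > α = 0.02, fail to reject H0; the data do not provide sufficient evidence against H0.

t = -0.748; fail to reject H0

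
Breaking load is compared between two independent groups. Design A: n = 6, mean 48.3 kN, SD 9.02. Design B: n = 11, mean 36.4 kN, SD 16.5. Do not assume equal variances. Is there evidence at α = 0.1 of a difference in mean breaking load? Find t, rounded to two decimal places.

Let group 1 = design A, group 2 = design B. H0: μ_1 = μ_2; H1: μ_1 ≠ μ_2 (Welch's two-sample t-test, two-sided).
t = (x̄_1 − x̄_2)/√(s_1²/n_1 + s_2²/n_2) = (48.3 − 36.4)/√(9.02²/6 + 16.5²/11) = 1.92
Welch–Satterthwaite df ≈ 14.97
Two-sided p-value ≈ 0.074
Since p ≈ 0.074 < α = 0.1, reject H0; the data support H1.

1.92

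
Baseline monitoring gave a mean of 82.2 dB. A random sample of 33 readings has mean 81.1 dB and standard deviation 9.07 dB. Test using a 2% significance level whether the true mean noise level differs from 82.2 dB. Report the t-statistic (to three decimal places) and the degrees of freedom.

t = -0.697, df = 32

H0: μ = 82.2; H1: μ ≠ 82.2 (one-sample t-test, two-sided).
t = (x̄ − μ₀)/(s/√n) = (81.1 − 82.2)/(9.07/√33) = -0.697
df = n − 1 = 32
Two-sided p-value ≈ 0.491
Since p ≈ 0.491 > α = 0.02, fail to reject H0; the evidence is not statistically significant.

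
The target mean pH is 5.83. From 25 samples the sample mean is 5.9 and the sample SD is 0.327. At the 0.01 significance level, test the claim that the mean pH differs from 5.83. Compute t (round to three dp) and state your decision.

t = 1.070; fail to reject H0

H0: μ = 5.83; H1: μ ≠ 5.83 (one-sample t-test, two-sided).
t = (x̄ − μ₀)/(s/√n) = (5.9 − 5.83)/(0.327/√25) = 1.070
df = n − 1 = 24
Two-sided p-value ≈ 0.2951
Since p ≈ 0.2951 > α = 0.01, fail to reject H0; the data do not provide sufficient evidence against H0.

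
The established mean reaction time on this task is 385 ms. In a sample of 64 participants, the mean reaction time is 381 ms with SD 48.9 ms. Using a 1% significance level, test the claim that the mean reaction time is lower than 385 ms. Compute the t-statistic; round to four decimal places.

H0: μ = 385; H1: μ < 385 (one-sample t-test, left-tailed).
t = (x̄ − μ₀)/(s/√n) = (381 − 385)/(48.9/√64) = -0.6544
df = n − 1 = 63
p-value = P(T ≤ -0.6544) ≈ 0.2576
Since p ≈ 0.2576 > α = 0.01, fail to reject H0; the data do not provide sufficient evidence against H0.

-0.6544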